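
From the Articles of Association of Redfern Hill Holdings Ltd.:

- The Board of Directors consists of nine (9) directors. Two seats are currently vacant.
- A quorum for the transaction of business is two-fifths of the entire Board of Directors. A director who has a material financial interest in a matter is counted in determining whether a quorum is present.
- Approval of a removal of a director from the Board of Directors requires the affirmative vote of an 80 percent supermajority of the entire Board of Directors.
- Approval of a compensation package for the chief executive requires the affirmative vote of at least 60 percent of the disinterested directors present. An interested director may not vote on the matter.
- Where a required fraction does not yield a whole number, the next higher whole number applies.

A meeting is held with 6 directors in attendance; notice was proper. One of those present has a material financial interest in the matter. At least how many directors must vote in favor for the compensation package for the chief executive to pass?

The compensation package for the chief executive requires three-fifths of the disinterested directors present (6 − 1 = 5).
3/5 of 5 = 3.

3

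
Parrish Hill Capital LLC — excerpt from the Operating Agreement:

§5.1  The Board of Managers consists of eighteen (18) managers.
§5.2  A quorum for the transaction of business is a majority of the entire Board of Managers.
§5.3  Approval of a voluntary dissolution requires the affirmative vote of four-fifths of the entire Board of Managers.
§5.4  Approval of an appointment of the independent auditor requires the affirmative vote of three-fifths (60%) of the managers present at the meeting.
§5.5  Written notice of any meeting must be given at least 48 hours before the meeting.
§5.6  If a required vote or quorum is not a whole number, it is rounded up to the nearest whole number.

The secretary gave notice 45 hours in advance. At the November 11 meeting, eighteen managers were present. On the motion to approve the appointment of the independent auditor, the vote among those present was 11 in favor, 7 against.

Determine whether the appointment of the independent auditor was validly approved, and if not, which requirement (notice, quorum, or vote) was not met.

Notice: 45 hours given; 48 required (45 < 48). Not satisfied.
Quorum: 18 present; quorum is 10. Satisfied.
Vote: the appointment of the independent auditor requires three-fifths of the managers present (18). 3/5 of 18 = 10.80, rounded up to 11, so 11 affirmative votes are needed; 11 voted in favor. Satisfied.

Invalid — notice requirement not satisfied.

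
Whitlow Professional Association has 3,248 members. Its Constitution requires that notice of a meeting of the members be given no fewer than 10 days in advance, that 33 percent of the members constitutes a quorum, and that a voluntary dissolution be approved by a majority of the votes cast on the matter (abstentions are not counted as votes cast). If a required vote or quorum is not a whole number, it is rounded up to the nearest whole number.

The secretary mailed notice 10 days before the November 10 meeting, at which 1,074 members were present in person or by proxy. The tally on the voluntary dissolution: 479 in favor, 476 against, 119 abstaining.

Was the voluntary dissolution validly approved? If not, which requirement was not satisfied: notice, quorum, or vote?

Notice: 10 days given; 10 required. Satisfied.
Quorum: 33% of 3,248 = 1,071.84, rounded up to 1,072; 1,074 present. Satisfied.
Vote: requires a majority of the votes cast (1,074 − 119 abstaining = 955); a majority of 955 is 478, so 478 needed; 479 in favor. Satisfied.

Valid — all requirements satisfied.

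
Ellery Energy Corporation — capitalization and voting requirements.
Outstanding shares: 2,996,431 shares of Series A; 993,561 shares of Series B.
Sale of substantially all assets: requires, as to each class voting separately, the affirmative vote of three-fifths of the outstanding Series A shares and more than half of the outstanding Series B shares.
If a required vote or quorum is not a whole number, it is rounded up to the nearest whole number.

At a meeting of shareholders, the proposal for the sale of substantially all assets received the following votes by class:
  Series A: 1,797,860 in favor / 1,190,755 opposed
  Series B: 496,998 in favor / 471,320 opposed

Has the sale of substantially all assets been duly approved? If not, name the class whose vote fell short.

Series A: 3/5 of 2996431 = 1797858.60, rounded up to 1797859; 1,797,859 required, 1,797,860 in favor — approved.
Series B: a majority of 993561 is 496781; 496,781 required, 496,998 in favor — approved.

Approved — every class gave the required vote.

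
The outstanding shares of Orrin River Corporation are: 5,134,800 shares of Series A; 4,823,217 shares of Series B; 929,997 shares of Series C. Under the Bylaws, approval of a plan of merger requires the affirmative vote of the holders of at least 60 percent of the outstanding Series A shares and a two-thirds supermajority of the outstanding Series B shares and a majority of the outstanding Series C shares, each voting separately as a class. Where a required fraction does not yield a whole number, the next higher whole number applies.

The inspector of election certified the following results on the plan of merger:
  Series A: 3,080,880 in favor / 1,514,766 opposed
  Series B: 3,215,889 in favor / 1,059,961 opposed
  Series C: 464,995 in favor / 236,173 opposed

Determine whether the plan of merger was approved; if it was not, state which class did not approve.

Not approved — the Series C shares did not give the required vote.

Series A: 3/5 of 5134800 = 3080880; 3,080,880 required, 3,080,880 in favor — approved.
Series B: 2/3 of 4823217 = 3215478; 3,215,478 required, 3,215,889 in favor — approved.
Series C: a majority of 929997 is 464999; 464,999 required, 464,995 in favor — not approved.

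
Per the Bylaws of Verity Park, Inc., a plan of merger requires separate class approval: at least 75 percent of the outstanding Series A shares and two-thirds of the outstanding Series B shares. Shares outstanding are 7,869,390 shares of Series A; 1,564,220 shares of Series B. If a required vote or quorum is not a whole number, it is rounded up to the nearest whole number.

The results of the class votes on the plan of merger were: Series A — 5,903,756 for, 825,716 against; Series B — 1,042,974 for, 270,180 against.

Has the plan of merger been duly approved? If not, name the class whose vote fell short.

Series A: 3/4 of 7869390 = 5902042.50, rounded up to 5902043; 5,902,043 required, 5,903,756 in favor — approved.
Series B: 2/3 of 1564220 = 1042813.33, rounded up to 1042814; 1,042,814 required, 1,042,974 in favor — approved.

Approved — every class gave the required vote.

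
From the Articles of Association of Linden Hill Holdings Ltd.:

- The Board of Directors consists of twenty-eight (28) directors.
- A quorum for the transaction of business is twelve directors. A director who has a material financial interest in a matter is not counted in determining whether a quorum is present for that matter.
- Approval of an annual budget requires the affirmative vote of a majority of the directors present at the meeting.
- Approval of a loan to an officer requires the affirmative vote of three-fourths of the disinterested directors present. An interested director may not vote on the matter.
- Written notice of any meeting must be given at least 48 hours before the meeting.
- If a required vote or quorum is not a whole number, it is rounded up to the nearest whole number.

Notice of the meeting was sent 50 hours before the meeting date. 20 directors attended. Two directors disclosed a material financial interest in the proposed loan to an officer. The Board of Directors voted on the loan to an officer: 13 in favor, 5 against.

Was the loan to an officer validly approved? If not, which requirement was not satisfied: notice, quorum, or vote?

Invalid — vote requirement not satisfied.

Notice: 50 hours given; 48 required (50 ≥ 48). Satisfied.
Quorum: 20 present, but the 2 interested directors do not count, leaving 18. Quorum is 12. Satisfied.
Vote: the loan to an officer requires three-fourths of the disinterested directors present (20 − 2 = 18). 3/4 of 18 = 13.50, rounded up to 14, so 14 affirmative votes are needed; 13 voted in favor. Not satisfied.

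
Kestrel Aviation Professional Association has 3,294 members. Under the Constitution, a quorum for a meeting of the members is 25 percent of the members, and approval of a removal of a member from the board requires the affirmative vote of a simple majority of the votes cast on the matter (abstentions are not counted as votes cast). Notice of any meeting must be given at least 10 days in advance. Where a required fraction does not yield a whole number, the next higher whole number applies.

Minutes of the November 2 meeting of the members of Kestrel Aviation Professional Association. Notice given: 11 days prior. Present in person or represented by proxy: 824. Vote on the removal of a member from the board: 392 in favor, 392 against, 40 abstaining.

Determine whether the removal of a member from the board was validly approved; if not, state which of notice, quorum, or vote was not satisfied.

Invalid — vote requirement not satisfied.

Notice: 11 days given; 10 required. Satisfied.
Quorum: 25% of 3,294 = 823.50, rounded up to 824; 824 present. Satisfied.
Vote: requires a majority of the votes cast (824 − 40 abstaining = 784); a majority of 784 is 393, so 393 needed; 392 in favor. Not satisfied.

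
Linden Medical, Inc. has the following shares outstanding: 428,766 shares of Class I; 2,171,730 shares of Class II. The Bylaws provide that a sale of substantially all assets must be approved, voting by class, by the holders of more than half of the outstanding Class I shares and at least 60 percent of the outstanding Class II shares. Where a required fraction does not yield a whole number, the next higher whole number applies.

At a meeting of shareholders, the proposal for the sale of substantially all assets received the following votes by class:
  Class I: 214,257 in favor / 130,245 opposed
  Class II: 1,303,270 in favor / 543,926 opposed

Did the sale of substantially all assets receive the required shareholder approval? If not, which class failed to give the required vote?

Class I: a majority of 428766 is 214384; 214,384 required, 214,257 in favor — not approved.
Class II: 3/5 of 2171730 = 1303038; 1,303,038 required, 1,303,270 in favor — approved.

Not approved — the Class I shares did not give the required vote.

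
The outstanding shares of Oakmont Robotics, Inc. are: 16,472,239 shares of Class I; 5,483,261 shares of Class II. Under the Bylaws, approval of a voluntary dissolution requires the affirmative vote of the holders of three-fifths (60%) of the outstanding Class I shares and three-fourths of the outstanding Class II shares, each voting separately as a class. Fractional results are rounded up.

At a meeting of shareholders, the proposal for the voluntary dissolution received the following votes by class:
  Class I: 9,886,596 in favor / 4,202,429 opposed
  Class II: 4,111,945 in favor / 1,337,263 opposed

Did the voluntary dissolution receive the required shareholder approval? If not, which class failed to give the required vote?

Not approved — the Class II shares did not give the required vote.

Class I: 3/5 of 16472239 = 9883343.40, rounded up to 9883344; 9,883,344 required, 9,886,596 in favor — approved.
Class II: 3/4 of 5483261 = 4112445.75, rounded up to 4112446; 4,112,446 required, 4,111,945 in favor — not approved.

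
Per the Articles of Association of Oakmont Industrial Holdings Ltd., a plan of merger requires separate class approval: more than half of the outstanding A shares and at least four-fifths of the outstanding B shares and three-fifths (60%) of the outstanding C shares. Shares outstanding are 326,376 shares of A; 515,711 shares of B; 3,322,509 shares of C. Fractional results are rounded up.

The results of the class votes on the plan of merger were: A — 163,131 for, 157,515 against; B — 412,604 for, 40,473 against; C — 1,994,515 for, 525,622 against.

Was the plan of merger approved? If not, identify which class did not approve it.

A: a majority of 326376 is 163189; 163,189 required, 163,131 in favor — not approved.
B: 4/5 of 515711 = 412568.80, rounded up to 412569; 412,569 required, 412,604 in favor — approved.
C: 3/5 of 3322509 = 1993505.40, rounded up to 1993506; 1,993,506 required, 1,994,515 in favor — approved.

Not approved — the A shares did not give the required vote.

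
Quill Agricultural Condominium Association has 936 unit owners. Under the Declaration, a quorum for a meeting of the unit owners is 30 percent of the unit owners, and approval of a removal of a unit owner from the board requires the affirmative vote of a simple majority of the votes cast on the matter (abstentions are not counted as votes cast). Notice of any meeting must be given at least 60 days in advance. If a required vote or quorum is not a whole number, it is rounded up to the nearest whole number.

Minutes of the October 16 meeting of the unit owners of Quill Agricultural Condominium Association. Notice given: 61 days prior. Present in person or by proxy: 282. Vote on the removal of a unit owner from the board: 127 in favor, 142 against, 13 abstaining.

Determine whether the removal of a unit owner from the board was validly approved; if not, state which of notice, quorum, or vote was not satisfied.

Notice: 61 days given; 60 required. Satisfied.
Quorum: 30% of 936 = 280.80, rounded up to 281; 282 present. Satisfied.
Vote: requires a majority of the votes cast (282 − 13 abstaining = 269); a majority of 269 is 135, so 135 needed; 127 in favor. Not satisfied.

Invalid — vote requirement not satisfied.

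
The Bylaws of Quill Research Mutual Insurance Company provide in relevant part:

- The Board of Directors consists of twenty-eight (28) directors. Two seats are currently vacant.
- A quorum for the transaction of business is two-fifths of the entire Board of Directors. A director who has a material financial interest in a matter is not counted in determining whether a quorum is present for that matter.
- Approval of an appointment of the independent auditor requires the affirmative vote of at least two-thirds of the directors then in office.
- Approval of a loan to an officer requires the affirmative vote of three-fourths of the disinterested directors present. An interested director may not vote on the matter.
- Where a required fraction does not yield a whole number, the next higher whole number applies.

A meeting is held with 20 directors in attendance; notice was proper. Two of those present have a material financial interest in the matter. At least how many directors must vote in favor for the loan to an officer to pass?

14

The loan to an officer requires three-fourths of the disinterested directors present (20 − 2 = 18).
3/4 of 18 = 13.50, rounded up to 14.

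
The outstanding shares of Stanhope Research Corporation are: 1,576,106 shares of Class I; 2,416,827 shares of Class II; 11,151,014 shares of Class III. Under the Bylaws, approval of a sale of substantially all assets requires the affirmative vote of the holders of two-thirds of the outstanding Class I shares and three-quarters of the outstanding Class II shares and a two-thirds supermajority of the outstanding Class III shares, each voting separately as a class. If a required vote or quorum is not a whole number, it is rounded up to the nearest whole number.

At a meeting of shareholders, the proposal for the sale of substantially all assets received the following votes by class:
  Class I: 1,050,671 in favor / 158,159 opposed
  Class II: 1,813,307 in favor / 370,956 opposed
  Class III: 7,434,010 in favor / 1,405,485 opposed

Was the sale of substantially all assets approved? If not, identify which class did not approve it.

Class I: 2/3 of 1576106 = 1050737.33, rounded up to 1050738; 1,050,738 required, 1,050,671 in favor — not approved.
Class II: 3/4 of 2416827 = 1812620.25, rounded up to 1812621; 1,812,621 required, 1,813,307 in favor — approved.
Class III: 2/3 of 11151014 = 7434009.33, rounded up to 7434010; 7,434,010 required, 7,434,010 in favor — approved.

Not approved — the Class I shares did not give the required vote.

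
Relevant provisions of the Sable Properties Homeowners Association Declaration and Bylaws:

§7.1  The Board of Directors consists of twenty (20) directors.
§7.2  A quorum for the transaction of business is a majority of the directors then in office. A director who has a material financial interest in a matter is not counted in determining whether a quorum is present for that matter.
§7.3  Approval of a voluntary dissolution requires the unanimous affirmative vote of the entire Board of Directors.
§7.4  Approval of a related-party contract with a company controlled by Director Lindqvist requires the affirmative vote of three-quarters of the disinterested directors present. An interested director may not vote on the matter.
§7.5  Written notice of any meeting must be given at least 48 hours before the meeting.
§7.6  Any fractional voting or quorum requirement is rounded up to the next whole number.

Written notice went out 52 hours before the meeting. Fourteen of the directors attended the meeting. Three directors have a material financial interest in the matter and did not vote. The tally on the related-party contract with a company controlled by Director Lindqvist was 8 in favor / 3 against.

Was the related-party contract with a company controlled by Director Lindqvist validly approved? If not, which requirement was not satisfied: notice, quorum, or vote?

Notice: 52 hours given; 48 required (52 ≥ 48). Satisfied.
Quorum: 14 present, but the 3 interested directors do not count, leaving 11. Quorum is 11. Satisfied.
Vote: the related-party contract with a company controlled by Director Lindqvist requires three-fourths of the disinterested directors present (14 − 3 = 11). 3/4 of 11 = 8.25, rounded up to 9, so 9 affirmative votes are needed; 8 voted in favor. Not satisfied.

Invalid — vote requirement not satisfied.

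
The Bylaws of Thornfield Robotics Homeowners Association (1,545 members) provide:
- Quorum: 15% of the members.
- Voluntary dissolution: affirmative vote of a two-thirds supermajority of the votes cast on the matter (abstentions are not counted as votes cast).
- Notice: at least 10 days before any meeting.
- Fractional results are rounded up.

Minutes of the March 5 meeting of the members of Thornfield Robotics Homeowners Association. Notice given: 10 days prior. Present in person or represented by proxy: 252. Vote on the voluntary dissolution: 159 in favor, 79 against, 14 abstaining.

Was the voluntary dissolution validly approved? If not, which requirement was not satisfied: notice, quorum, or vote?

Notice: 10 days given; 10 required. Satisfied.
Quorum: 15% of 1,545 = 231.75, rounded up to 232; 252 present. Satisfied.
Vote: requires two-thirds of the votes cast (252 − 14 abstaining = 238); 2/3 of 238 = 158.67, rounded up to 159, so 159 needed; 159 in favor. Satisfied.

Valid — all requirements satisfied.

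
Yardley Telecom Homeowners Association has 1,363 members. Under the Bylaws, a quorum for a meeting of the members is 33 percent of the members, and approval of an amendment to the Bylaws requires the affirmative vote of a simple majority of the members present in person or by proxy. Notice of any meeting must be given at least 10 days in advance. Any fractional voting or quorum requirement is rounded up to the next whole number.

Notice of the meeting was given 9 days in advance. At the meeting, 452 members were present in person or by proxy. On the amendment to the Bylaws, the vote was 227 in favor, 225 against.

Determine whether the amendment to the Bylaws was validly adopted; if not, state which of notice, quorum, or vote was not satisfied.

Notice: 9 days given; 10 required. Not satisfied.
Quorum: 33% of 1,363 = 449.79, rounded up to 450; 452 present. Satisfied.
Vote: requires a majority of those present (452); a majority of 452 is 227, so 227 needed; 227 in favor. Satisfied.

Invalid — notice requirement not satisfied.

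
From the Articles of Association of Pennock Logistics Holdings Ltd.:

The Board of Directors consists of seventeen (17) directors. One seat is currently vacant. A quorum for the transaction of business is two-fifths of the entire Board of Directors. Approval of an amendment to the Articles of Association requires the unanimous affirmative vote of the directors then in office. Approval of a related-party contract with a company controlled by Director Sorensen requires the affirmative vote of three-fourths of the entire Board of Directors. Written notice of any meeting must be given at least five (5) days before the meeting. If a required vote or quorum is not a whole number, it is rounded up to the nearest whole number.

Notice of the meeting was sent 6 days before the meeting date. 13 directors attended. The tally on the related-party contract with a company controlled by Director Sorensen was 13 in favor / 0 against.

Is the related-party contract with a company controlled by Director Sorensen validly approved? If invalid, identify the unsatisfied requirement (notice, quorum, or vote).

Notice: 6 days given; 5 required (6 ≥ 5). Satisfied.
Quorum: 13 present; quorum is 7. Satisfied.
Vote: the related-party contract with a company controlled by Director Sorensen requires three-fourths of the entire Board of Directors (17). 3/4 of 17 = 12.75, rounded up to 13, so 13 affirmative votes are needed; 13 voted in favor. Satisfied.

Valid — all requirements satisfied.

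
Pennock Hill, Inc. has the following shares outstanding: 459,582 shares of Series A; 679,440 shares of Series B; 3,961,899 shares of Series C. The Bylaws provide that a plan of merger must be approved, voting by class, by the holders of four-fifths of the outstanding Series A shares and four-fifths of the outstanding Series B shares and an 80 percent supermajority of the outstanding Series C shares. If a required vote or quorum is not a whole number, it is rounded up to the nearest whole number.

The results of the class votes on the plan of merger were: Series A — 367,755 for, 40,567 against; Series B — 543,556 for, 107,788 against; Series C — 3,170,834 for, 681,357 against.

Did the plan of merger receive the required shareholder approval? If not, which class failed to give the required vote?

Approved — every class gave the required vote.

Series A: 4/5 of 459582 = 367665.60, rounded up to 367666; 367,666 required, 367,755 in favor — approved.
Series B: 4/5 of 679440 = 543552; 543,552 required, 543,556 in favor — approved.
Series C: 4/5 of 3961899 = 3169519.20, rounded up to 3169520; 3,169,520 required, 3,170,834 in favor — approved.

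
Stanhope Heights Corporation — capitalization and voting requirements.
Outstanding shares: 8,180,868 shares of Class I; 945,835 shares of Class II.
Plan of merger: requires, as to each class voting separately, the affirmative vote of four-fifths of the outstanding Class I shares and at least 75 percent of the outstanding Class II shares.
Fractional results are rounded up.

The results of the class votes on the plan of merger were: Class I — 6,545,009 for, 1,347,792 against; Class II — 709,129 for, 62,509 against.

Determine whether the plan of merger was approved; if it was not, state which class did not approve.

Not approved — the Class II shares did not give the required vote.

Class I: 4/5 of 8180868 = 6544694.40, rounded up to 6544695; 6,544,695 required, 6,545,009 in favor — approved.
Class II: 3/4 of 945835 = 709376.25, rounded up to 709377; 709,377 required, 709,129 in favor — not approved.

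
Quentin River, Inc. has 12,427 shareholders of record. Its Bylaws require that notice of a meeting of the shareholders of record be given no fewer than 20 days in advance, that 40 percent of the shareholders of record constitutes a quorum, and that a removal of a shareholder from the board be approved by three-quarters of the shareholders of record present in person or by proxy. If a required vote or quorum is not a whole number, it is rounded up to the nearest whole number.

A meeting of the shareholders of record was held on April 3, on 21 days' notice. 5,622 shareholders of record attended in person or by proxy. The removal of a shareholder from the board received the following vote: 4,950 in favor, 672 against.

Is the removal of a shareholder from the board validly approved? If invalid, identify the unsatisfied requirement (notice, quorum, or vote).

Notice: 21 days given; 20 required. Satisfied.
Quorum: 40% of 12,427 = 4,970.80, rounded up to 4,971; 5,622 present. Satisfied.
Vote: requires three-fourths of those present (5,622); 3/4 of 5622 = 4216.50, rounded up to 4217, so 4,217 needed; 4,950 in favor. Satisfied.

Valid — all requirements satisfied.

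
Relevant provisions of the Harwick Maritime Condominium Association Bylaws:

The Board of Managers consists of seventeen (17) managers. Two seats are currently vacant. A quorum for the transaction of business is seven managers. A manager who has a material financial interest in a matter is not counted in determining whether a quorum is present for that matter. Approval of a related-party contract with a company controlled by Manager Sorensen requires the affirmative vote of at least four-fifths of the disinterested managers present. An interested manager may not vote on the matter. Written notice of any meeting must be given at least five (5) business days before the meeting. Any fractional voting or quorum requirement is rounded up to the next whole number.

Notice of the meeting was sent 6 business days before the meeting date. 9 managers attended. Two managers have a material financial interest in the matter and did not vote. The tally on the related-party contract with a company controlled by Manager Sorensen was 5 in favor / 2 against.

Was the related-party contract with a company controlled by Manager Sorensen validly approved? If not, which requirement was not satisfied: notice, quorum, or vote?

Notice: 6 business days given; 5 required (6 ≥ 5). Satisfied.
Quorum: 9 present, but the 2 interested managers do not count, leaving 7. Quorum is 7. Satisfied.
Vote: the related-party contract with a company controlled by Manager Sorensen requires four-fifths of the disinterested managers present (9 − 2 = 7). 4/5 of 7 = 5.60, rounded up to 6, so 6 affirmative votes are needed; 5 voted in favor. Not satisfied.

Invalid — vote requirement not satisfied.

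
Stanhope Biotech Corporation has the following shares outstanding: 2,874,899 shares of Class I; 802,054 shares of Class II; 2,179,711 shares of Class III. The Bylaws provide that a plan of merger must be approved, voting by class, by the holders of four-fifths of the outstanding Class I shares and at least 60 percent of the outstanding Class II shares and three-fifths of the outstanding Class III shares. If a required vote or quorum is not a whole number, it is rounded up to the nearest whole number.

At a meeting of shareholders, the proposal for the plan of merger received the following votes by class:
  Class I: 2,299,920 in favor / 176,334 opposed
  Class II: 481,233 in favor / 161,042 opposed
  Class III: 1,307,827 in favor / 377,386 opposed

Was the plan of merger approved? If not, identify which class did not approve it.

Class I: 4/5 of 2874899 = 2299919.20, rounded up to 2299920; 2,299,920 required, 2,299,920 in favor — approved.
Class II: 3/5 of 802054 = 481232.40, rounded up to 481233; 481,233 required, 481,233 in favor — approved.
Class III: 3/5 of 2179711 = 1307826.60, rounded up to 1307827; 1,307,827 required, 1,307,827 in favor — approved.

Approved — every class gave the required vote.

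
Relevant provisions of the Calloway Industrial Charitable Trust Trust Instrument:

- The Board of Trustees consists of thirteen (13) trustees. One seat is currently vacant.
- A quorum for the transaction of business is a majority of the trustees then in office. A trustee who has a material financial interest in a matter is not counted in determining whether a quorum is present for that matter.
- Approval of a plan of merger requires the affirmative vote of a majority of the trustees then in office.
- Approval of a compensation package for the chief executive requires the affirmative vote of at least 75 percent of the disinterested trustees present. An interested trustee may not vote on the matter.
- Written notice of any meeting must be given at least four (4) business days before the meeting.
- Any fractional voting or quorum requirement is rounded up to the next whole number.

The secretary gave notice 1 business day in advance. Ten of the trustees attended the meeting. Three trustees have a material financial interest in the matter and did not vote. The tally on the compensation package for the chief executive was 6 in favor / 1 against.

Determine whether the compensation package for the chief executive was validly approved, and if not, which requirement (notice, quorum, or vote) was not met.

Invalid — notice requirement not satisfied.

Notice: 1 business day given; 4 required (1 < 4). Not satisfied.
Quorum: 10 present, but the 3 interested trustees do not count, leaving 7. Quorum is 7. Satisfied.
Vote: the compensation package for the chief executive requires three-fourths of the disinterested trustees present (10 − 3 = 7). 3/4 of 7 = 5.25, rounded up to 6, so 6 affirmative votes are needed; 6 voted in favor. Satisfied.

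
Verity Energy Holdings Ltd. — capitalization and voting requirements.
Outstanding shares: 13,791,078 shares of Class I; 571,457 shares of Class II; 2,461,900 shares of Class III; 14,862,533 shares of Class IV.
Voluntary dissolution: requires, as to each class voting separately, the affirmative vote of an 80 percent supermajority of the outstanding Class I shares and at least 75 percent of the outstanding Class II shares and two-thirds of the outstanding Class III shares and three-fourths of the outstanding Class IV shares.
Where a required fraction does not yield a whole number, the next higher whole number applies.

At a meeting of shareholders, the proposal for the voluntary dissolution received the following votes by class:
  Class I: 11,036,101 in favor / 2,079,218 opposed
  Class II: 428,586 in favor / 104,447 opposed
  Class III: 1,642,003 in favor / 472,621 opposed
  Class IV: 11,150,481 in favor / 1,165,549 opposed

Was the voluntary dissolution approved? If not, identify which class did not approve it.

Not approved — the Class II shares did not give the required vote.

Class I: 4/5 of 13791078 = 11032862.40, rounded up to 11032863; 11,032,863 required, 11,036,101 in favor — approved.
Class II: 3/4 of 571457 = 428592.75, rounded up to 428593; 428,593 required, 428,586 in favor — not approved.
Class III: 2/3 of 2461900 = 1641266.67, rounded up to 1641267; 1,641,267 required, 1,642,003 in favor — approved.
Class IV: 3/4 of 14862533 = 11146899.75, rounded up to 11146900; 11,146,900 required, 11,150,481 in favor — approved.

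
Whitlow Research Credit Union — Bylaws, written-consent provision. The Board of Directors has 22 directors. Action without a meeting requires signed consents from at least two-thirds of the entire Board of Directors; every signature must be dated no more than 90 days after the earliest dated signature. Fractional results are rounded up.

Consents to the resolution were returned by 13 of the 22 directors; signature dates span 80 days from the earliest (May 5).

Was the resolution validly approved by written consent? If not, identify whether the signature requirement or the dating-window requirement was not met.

Not effective — insufficient signatures.

Signatures required: at least two-thirds of 22 — 2/3 of 22 = 14.67, rounded up to 15, so 15 needed; 13 signed. Insufficient.
Dating window: the latest signature is 80 days after the earliest; the limit is 90 days. Within the window.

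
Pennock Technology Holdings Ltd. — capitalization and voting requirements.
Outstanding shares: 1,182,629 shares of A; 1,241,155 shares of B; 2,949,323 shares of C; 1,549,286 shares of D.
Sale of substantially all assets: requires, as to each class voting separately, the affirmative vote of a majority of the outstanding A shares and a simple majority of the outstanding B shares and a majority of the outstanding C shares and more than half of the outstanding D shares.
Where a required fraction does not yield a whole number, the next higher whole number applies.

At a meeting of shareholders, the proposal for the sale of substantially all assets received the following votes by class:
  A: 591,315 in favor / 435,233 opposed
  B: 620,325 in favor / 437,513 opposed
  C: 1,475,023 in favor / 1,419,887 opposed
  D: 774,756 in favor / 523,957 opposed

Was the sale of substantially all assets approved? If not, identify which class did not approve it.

A: a majority of 1182629 is 591315; 591,315 required, 591,315 in favor — approved.
B: a majority of 1241155 is 620578; 620,578 required, 620,325 in favor — not approved.
C: a majority of 2949323 is 1474662; 1,474,662 required, 1,475,023 in favor — approved.
D: a majority of 1549286 is 774644; 774,644 required, 774,756 in favor — approved.

Not approved — the B shares did not give the required vote.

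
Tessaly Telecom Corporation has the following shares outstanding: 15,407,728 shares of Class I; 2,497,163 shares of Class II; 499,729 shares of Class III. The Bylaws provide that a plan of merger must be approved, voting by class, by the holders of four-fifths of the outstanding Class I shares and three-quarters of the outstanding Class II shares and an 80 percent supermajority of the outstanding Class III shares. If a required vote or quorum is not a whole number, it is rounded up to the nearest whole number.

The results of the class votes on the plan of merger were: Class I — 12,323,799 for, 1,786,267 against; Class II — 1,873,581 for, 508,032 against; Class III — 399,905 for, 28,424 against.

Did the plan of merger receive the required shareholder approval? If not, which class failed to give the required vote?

Class I: 4/5 of 15407728 = 12326182.40, rounded up to 12326183; 12,326,183 required, 12,323,799 in favor — not approved.
Class II: 3/4 of 2497163 = 1872872.25, rounded up to 1872873; 1,872,873 required, 1,873,581 in favor — approved.
Class III: 4/5 of 499729 = 399783.20, rounded up to 399784; 399,784 required, 399,905 in favor — approved.

Not approved — the Class I shares did not give the required vote.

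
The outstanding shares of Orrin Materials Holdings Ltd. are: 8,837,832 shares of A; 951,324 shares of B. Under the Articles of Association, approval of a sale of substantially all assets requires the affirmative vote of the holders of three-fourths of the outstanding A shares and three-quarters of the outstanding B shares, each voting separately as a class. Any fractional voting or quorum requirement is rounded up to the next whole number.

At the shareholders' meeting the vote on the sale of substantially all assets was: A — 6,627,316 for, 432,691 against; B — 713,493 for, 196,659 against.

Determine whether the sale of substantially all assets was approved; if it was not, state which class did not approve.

A: 3/4 of 8837832 = 6628374; 6,628,374 required, 6,627,316 in favor — not approved.
B: 3/4 of 951324 = 713493; 713,493 required, 713,493 in favor — approved.

Not approved — the A shares did not give the required vote.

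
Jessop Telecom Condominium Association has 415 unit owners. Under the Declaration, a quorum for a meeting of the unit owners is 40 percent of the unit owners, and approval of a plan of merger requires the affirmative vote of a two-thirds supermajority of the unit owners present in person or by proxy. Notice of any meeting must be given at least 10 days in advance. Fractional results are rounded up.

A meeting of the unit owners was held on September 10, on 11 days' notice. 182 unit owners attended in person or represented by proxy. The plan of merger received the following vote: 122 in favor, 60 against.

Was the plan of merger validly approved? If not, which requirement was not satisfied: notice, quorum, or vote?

Valid — all requirements satisfied.

Notice: 11 days given; 10 required. Satisfied.
Quorum: 40% of 415 = 166; 182 present. Satisfied.
Vote: requires two-thirds of those present (182); 2/3 of 182 = 121.33, rounded up to 122, so 122 needed; 122 in favor. Satisfied.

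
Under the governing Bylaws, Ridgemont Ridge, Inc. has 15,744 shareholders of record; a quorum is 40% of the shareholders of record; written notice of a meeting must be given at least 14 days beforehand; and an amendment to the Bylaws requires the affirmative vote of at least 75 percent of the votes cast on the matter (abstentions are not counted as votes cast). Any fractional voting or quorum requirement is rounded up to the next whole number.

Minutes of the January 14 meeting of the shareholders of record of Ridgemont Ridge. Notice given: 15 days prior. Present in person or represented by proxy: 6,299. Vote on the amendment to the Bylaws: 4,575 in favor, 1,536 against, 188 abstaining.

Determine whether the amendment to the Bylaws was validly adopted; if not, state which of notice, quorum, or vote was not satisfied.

Notice: 15 days given; 14 required. Satisfied.
Quorum: 40% of 15,744 = 6,297.60, rounded up to 6,298; 6,299 present. Satisfied.
Vote: requires three-fourths of the votes cast (6,299 − 188 abstaining = 6,111); 3/4 of 6111 = 4583.25, rounded up to 4584, so 4,584 needed; 4,575 in favor. Not satisfied.

Invalid — vote requirement not satisfied.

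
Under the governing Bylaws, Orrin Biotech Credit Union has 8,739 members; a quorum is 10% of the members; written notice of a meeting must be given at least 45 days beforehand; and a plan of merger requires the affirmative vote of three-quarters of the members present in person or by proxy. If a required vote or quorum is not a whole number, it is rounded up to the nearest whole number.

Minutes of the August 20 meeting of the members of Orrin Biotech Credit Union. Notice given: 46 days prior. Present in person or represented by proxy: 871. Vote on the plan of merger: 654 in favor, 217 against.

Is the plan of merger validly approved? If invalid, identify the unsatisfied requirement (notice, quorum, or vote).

Notice: 46 days given; 45 required. Satisfied.
Quorum: 10% of 8,739 = 873.90, rounded up to 874; 871 present. Not satisfied.
Vote: requires three-fourths of those present (871); 3/4 of 871 = 653.25, rounded up to 654, so 654 needed; 654 in favor. Satisfied.

Invalid — quorum requirement not satisfied.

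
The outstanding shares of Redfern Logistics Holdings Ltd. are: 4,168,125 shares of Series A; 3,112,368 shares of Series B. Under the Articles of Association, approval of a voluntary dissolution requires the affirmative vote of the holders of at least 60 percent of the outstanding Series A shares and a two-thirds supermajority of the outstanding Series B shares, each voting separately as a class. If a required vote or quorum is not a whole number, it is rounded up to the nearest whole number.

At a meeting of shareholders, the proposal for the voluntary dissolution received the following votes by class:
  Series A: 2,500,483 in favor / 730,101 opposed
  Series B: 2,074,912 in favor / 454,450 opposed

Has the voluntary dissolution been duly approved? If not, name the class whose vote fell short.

Not approved — the Series A shares did not give the required vote.

Series A: 3/5 of 4168125 = 2500875; 2,500,875 required, 2,500,483 in favor — not approved.
Series B: 2/3 of 3112368 = 2074912; 2,074,912 required, 2,074,912 in favor — approved.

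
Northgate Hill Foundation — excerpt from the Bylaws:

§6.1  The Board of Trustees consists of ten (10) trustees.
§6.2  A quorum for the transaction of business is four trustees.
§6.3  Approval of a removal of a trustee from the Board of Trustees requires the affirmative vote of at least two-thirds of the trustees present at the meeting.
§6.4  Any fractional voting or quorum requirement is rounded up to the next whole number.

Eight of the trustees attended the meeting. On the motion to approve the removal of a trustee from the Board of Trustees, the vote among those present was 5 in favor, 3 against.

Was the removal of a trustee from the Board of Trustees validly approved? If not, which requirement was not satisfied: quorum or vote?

Invalid — vote requirement not satisfied.

Quorum: 8 present; quorum is 4. Satisfied.
Vote: the removal of a trustee from the Board of Trustees requires two-thirds of the trustees present (8). 2/3 of 8 = 5.33, rounded up to 6, so 6 affirmative votes are needed; 5 voted in favor. Not satisfied.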